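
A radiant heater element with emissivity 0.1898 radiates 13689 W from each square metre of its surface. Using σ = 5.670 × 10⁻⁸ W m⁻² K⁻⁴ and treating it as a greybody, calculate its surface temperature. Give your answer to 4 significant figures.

T ≈ 1062 K

I = εσT⁴, so T = (I/εσ)^(1/4) = (13689/(0.1898×5.670×10⁻⁸))^(1/4) = 1062 K.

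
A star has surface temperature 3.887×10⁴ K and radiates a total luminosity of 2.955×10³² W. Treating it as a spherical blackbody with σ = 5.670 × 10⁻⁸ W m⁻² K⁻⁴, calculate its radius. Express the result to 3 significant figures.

R ≈ 1.35×10¹⁰ m

L = 4πR²σT⁴ ⇒ R = √(L/(4πσT⁴)).
σT⁴ = 1.29432×10¹¹ W/m², so R = √(2.955×10³²/(4π×1.29432×10¹¹)) = 1.35×10¹⁰ m.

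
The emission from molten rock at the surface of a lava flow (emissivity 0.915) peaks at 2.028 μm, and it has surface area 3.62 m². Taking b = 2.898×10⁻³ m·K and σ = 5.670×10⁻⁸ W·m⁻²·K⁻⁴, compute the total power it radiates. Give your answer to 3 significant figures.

Wien's law: T = b/λ_max = 2.898×10⁻³/2.028×10⁻⁶ = 1428.99 K.
Area A = 3.62 m².
Then P = εσAT⁴ = 0.915×5.670×10⁻⁸×3.62×(1428.99)⁴ = 7.83×10⁵ W.

P ≈ 7.83×10⁵ W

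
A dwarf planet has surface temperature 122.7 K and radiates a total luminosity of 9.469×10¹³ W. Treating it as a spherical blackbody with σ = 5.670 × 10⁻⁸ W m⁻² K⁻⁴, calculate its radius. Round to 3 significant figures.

R ≈ 7.66×10⁵ m

L = 4πR²σT⁴ ⇒ R = √(L/(4πσT⁴)).
σT⁴ = 12.8517 W/m², so R = √(9.469×10¹³/(4π×12.8517)) = 7.66×10⁵ m.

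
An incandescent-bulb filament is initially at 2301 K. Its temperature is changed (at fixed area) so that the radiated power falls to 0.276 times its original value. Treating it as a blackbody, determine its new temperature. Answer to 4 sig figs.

P ∝ T⁴, so T₂/T₁ = (P₂/P₁)^(1/4) = (0.276)^(1/4) = 0.724815.
T₂ = 2301 × 0.724815 = 1668 K.

T₂ ≈ 1668 K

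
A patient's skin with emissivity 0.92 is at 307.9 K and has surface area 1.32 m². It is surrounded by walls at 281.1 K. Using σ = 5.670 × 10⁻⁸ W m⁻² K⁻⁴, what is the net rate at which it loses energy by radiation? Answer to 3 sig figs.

Area A = 1.32 m².
Net radiated power P_net = εσA(T⁴ − T₀⁴) = 0.92×5.670×10⁻⁸×1.32×(307.9⁴ − 281.1⁴).
T⁴ − T₀⁴ = 8.98750×10⁹ − 6.24372×10⁹ = 2.74378×10⁹ K⁴, so P_net = 189 W.

Net loss ≈ 189 W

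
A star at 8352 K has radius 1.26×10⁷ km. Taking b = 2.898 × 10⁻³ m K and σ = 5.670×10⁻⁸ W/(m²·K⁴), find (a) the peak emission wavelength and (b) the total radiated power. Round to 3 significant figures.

(a) λ_max = b/T = 2.898×10⁻³/8352 = 3.470×10⁻⁷ m = 347 nm.
Surface area A = 4πR² = 4π(1.26×10¹⁰ m)² = 1.99504×10²¹ m².
(b) P = σAT⁴ = 5.670×10⁻⁸×1.99504×10²¹×(8352)⁴ = 5.50×10²⁹ W.

λ_max ≈ 347 nm; P ≈ 5.50×10²⁹ W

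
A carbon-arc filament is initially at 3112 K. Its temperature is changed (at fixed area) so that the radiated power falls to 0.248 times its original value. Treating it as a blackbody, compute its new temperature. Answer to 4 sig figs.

P ∝ T⁴, so T₂/T₁ = (P₂/P₁)^(1/4) = (0.248)^(1/4) = 0.705688.
T₂ = 3112 × 0.705688 = 2196 K.

T₂ ≈ 2196 K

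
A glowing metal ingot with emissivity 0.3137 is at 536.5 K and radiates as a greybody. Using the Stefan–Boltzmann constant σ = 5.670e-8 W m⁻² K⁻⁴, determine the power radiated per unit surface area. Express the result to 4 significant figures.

I ≈ 1474 W/m²

Stefan–Boltzmann: I = εσT⁴ = 0.3137 × 5.670×10⁻⁸ × (536.5)⁴ = 1474 W/m².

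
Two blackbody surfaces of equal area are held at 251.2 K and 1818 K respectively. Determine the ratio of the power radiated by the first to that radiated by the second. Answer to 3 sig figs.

With equal areas, P₁/P₂ = (T₁/T₂)⁴ = (251.2/1818)⁴ = 3.65×10⁻⁴.

P₁/P₂ ≈ 3.65×10⁻⁴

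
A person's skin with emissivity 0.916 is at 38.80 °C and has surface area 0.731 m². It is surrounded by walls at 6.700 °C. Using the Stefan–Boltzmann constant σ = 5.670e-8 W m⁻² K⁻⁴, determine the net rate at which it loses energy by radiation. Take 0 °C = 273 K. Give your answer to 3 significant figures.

T = 38.80 °C + 273 = 311.80 K.
Surroundings: T = 6.700 °C + 273 = 279.700 K.
Area A = 0.731 m².
Net radiated power P_net = εσA(T⁴ − T₀⁴) = 0.916×5.670×10⁻⁸×0.731×(311.80⁴ − 279.700⁴).
T⁴ − T₀⁴ = 9.45158×10⁹ − 6.12026×10⁹ = 3.33132×10⁹ K⁴, so P_net = 126 W.

Net loss ≈ 126 W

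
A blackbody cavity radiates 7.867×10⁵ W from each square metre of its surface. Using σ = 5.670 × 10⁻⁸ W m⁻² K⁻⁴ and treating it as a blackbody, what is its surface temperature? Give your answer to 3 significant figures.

T ≈ 1.93×10³ K

I = σT⁴, so T = (I/σ)^(1/4) = (7.867×10⁵/(5.670×10⁻⁸))^(1/4) = 1.93×10³ K.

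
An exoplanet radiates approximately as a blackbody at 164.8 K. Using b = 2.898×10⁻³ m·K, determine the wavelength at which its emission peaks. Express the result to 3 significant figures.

λ_max ≈ 17.6 μm

Wien's displacement law: λ_max = b/T = (2.898×10⁻³ m·K)/(164.8 K) = 1.758×10⁻⁵ m.
That is 17.6 μm, in the infrared range.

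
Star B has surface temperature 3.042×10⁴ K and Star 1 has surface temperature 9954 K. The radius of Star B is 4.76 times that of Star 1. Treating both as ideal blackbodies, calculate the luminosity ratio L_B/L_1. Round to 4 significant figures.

L_B/L_1 ≈ 1976

L ∝ R²T⁴, so L_B/L_1 = (R_B/R_1)²(T_B/T_1)⁴ = (4.76)² × (3.042×10⁴/9954)⁴ = 22.6576 × 87.2261 = 1976.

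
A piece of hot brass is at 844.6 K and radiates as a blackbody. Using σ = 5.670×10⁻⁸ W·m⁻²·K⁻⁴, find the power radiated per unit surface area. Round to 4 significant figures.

Stefan–Boltzmann: I = σT⁴ = 5.670×10⁻⁸ × (844.6)⁴ = 2.885×10⁴ W/m².

I ≈ 2.885×10⁴ W/m²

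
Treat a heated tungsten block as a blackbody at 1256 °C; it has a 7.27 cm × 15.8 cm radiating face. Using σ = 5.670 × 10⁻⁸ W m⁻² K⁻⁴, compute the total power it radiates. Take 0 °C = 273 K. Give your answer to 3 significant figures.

P ≈ 3.56×10³ W

T = 1256 °C + 273 = 1529 K.
Area A = 0.0727 × 0.158 = 0.0114866 m².
P = σAT⁴ = 5.670×10⁻⁸ × 0.0114866 × (1529)⁴ = 3.56×10³ W.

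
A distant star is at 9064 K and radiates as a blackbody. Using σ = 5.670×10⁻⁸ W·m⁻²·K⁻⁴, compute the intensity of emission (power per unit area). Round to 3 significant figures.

I ≈ 3.83×10⁸ W/m²

Stefan–Boltzmann: I = σT⁴ = 5.670×10⁻⁸ × (9064)⁴ = 3.83×10⁸ W/m².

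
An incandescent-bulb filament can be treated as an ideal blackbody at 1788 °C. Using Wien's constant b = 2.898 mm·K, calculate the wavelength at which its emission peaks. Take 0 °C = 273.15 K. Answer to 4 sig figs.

T = 1788 °C + 273.15 = 2061.15 K.
Wien's displacement law: λ_max = b/T = (2.898×10⁻³ m·K)/(2061.15 K) = 1.4060×10⁻⁶ m.
That is 1.406 μm, in the infrared range.

λ_max ≈ 1.406 μm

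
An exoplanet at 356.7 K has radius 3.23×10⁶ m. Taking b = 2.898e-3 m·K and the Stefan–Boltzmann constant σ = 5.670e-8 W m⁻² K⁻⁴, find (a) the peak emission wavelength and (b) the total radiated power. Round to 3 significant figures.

λ_max ≈ 8.12 μm; P ≈ 1.20×10¹⁷ W

(a) λ_max = b/T = 2.898×10⁻³/356.7 = 8.124×10⁻⁶ m = 8.12 μm.
Surface area A = 4πR² = 4π(3.23×10⁶ m)² = 1.31104×10¹⁴ m².
(b) P = σAT⁴ = 5.670×10⁻⁸×1.31104×10¹⁴×(356.7)⁴ = 1.20×10¹⁷ W.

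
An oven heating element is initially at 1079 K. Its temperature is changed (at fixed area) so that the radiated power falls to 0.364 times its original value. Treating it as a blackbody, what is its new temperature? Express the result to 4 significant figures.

T₂ ≈ 838.1 K

P ∝ T⁴, so T₂/T₁ = (P₂/P₁)^(1/4) = (0.364)^(1/4) = 0.776739.
T₂ = 1079 × 0.776739 = 838.1 K.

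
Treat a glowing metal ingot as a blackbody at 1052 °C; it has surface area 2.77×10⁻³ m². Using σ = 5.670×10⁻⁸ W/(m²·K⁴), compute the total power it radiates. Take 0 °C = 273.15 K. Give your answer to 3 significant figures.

T = 1052 °C + 273.15 = 1325.15 K.
Area A = 2.77×10⁻³ m².
P = σAT⁴ = 5.670×10⁻⁸ × 2.77×10⁻³ × (1325.15)⁴ = 484 W.

P ≈ 484 W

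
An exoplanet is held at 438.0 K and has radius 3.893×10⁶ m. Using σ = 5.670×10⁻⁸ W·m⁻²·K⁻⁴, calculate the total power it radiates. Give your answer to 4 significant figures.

P ≈ 3.974×10¹⁷ W

Surface area A = 4πR² = 4π(3.893×10⁶ m)² = 1.90449×10¹⁴ m².
P = σAT⁴ = 5.670×10⁻⁸ × 1.90449×10¹⁴ × (438.0)⁴ = 3.974×10¹⁷ W.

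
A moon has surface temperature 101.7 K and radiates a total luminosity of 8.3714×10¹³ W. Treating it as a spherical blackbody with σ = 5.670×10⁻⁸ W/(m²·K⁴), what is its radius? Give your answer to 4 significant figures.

L = 4πR²σT⁴ ⇒ R = √(L/(4πσT⁴)).
σT⁴ = 6.06550 W/m², so R = √(8.3714×10¹³/(4π×6.06550)) = 1.048×10⁶ m.

R ≈ 1.048×10⁶ m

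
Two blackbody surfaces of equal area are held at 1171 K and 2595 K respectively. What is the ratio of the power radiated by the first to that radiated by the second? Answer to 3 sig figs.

P₁/P₂ ≈ 0.0415

With equal areas, P₁/P₂ = (T₁/T₂)⁴ = (1171/2595)⁴ = 0.0415.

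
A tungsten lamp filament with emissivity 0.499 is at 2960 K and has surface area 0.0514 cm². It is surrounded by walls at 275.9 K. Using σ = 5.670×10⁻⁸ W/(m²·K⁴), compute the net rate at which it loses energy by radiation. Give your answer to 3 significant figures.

Area A = 0.0514 cm² = 5.14×10⁻⁶ m².
Net radiated power P_net = εσA(T⁴ − T₀⁴) = 0.499×5.670×10⁻⁸×5.14×10⁻⁶×(2960⁴ − 275.9⁴).
T⁴ − T₀⁴ = 7.67656×10¹³ − 5.79438×10⁹ = 7.67598×10¹³ K⁴, so P_net = 11.2 W.

Net loss ≈ 11.2 W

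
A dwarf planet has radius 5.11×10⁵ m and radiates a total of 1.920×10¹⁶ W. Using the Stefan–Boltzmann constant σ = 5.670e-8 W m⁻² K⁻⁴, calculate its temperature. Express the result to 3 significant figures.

T ≈ 567 K

Surface area A = 4πR² = 4π(5.11×10⁵ m)² = 3.28134×10¹² m².
P = σAT⁴ ⇒ T = (P/(σA))^(1/4) = (1.920×10¹⁶/(5.670×10⁻⁸×3.28134×10¹²))^(1/4) = 567 K.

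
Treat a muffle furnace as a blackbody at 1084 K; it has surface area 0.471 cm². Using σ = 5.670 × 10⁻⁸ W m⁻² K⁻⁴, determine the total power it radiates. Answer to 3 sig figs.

P ≈ 3.69 W

Area A = 0.471 cm² = 4.71×10⁻⁵ m².
P = σAT⁴ = 5.670×10⁻⁸ × 4.71×10⁻⁵ × (1084)⁴ = 3.69 W.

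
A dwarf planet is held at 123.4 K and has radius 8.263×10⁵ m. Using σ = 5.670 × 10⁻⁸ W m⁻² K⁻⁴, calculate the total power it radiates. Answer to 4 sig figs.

P ≈ 1.128×10¹⁴ W

Surface area A = 4πR² = 4π(8.263×10⁵ m)² = 8.57996×10¹² m².
P = σAT⁴ = 5.670×10⁻⁸ × 8.57996×10¹² × (123.4)⁴ = 1.128×10¹⁴ W.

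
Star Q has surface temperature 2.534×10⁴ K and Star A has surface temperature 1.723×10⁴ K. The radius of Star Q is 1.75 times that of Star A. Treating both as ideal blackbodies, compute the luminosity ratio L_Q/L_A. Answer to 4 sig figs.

L ∝ R²T⁴, so L_Q/L_A = (R_Q/R_A)²(T_Q/T_A)⁴ = (1.75)² × (2.534×10⁴/1.723×10⁴)⁴ = 3.0625 × 4.67827 = 14.33.

L_Q/L_A ≈ 14.33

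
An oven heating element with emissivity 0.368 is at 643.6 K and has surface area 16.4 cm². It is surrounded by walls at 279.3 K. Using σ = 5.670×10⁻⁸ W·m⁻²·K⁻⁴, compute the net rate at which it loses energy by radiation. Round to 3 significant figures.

Net loss ≈ 5.66 W

Area A = 16.4 cm² = 1.64×10⁻³ m².
Net radiated power P_net = εσA(T⁴ − T₀⁴) = 0.368×5.670×10⁻⁸×1.64×10⁻³×(643.6⁴ − 279.3⁴).
T⁴ − T₀⁴ = 1.71579×10¹¹ − 6.08532×10⁹ = 1.65494×10¹¹ K⁴, so P_net = 5.66 W.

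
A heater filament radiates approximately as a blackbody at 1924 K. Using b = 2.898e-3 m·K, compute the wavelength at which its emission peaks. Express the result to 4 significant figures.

λ_max ≈ 1506 nm

Wien's displacement law: λ_max = b/T = (2.898×10⁻³ m·K)/(1924 K) = 1.5062×10⁻⁶ m.
That is 1506 nm, in the infrared range.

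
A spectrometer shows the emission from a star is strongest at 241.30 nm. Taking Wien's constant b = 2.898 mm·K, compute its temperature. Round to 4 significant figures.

T ≈ 1.201×10⁴ K

Wien's law gives T = b/λ_max = (2.898×10⁻³ m·K)/(2.4130×10⁻⁷ m) = 1.201×10⁴ K.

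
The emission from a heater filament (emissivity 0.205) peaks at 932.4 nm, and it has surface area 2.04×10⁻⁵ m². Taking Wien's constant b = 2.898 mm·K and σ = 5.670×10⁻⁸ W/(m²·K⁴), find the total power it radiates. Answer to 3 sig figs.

Wien's law: T = b/λ_max = 2.898×10⁻³/9.324×10⁻⁷ = 3108.11 K.
Area A = 2.04×10⁻⁵ m².
Then P = εσAT⁴ = 0.205×5.670×10⁻⁸×2.04×10⁻⁵×(3108.11)⁴ = 22.1 W.

P ≈ 22.1 W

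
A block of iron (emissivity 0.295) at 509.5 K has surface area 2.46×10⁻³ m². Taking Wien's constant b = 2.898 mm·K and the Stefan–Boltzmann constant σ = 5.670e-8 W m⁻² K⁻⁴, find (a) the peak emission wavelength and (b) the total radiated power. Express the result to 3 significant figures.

λ_max ≈ 5.69 μm; P ≈ 2.77 W

(a) λ_max = b/T = 2.898×10⁻³/509.5 = 5.688×10⁻⁶ m = 5.69 μm.
Area A = 2.46×10⁻³ m².
(b) P = εσAT⁴ = 0.295×5.670×10⁻⁸×2.46×10⁻³×(509.5)⁴ = 2.77 W.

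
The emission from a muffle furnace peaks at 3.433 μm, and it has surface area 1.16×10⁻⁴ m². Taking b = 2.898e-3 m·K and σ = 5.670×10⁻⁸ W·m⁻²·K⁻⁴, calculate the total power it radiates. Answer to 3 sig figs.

Wien's law: T = b/λ_max = 2.898×10⁻³/3.433×10⁻⁶ = 844.160 K.
Area A = 1.16×10⁻⁴ m².
Then P = σAT⁴ = 5.670×10⁻⁸×1.16×10⁻⁴×(844.160)⁴ = 3.34 W.

P ≈ 3.34 W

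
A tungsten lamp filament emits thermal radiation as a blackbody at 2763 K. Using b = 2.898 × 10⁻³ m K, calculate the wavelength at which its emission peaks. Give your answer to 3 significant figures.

Wien's displacement law: λ_max = b/T = (2.898×10⁻³ m·K)/(2763 K) = 1.049×10⁻⁶ m.
That is 1.05 μm, in the infrared range.

λ_max ≈ 1.05 μm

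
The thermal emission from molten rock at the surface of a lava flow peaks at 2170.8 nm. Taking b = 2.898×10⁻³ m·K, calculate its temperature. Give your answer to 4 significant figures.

T ≈ 1335 K

Wien's law gives T = b/λ_max = (2.898×10⁻³ m·K)/(2.1708×10⁻⁶ m) = 1335 K.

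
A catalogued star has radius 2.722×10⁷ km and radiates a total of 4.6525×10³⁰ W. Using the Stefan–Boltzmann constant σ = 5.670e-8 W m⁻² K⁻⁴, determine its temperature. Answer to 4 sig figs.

T ≈ 9689 K

Surface area A = 4πR² = 4π(2.722×10¹⁰ m)² = 9.31078×10²¹ m².
P = σAT⁴ ⇒ T = (P/(σA))^(1/4) = (4.6525×10³⁰/(5.670×10⁻⁸×9.31078×10²¹))^(1/4) = 9689 K.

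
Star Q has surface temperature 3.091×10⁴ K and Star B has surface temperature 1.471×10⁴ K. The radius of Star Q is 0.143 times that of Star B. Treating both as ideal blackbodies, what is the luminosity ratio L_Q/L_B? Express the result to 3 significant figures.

L ∝ R²T⁴, so L_Q/L_B = (R_Q/R_B)²(T_Q/T_B)⁴ = (0.143)² × (3.091×10⁴/1.471×10⁴)⁴ = 0.020449 × 19.4960 = 0.399.

L_Q/L_B ≈ 0.399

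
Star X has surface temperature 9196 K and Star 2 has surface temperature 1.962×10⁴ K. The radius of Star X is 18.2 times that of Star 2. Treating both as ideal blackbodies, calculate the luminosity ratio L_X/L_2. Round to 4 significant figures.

L ∝ R²T⁴, so L_X/L_2 = (R_X/R_2)²(T_X/T_2)⁴ = (18.2)² × (9196/1.962×10⁴)⁴ = 331.24 × 0.0482614 = 15.99.

L_X/L_2 ≈ 15.99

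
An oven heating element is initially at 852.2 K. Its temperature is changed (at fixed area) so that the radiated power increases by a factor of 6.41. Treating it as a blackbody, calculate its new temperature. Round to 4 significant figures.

P ∝ T⁴, so T₂/T₁ = (P₂/P₁)^(1/4) = (6.41)^(1/4) = 1.59116.
T₂ = 852.2 × 1.59116 = 1356 K.

T₂ ≈ 1356 K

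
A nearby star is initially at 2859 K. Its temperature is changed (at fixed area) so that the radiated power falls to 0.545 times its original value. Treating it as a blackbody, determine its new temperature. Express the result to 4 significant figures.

P ∝ T⁴, so T₂/T₁ = (P₂/P₁)^(1/4) = (0.545)^(1/4) = 0.859210.
T₂ = 2859 × 0.859210 = 2456 K.

T₂ ≈ 2456 K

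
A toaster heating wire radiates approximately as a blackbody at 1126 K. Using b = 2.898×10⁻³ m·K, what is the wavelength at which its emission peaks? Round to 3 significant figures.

Wien's displacement law: λ_max = b/T = (2.898×10⁻³ m·K)/(1126 K) = 2.574×10⁻⁶ m.
That is 2.57 μm, in the infrared range.

λ_max ≈ 2.57 μm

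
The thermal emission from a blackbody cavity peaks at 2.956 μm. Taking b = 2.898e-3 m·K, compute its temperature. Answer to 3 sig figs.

Wien's law gives T = b/λ_max = (2.898×10⁻³ m·K)/(2.956×10⁻⁶ m) = 980 K.

T ≈ 980 K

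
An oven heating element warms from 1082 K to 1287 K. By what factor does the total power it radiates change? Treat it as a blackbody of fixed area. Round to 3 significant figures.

P ∝ T⁴, so P₂/P₁ = (T₂/T₁)⁴ = (1287/1082)⁴ = (1.18946)⁴ = 2.00.

P₂/P₁ ≈ 2.00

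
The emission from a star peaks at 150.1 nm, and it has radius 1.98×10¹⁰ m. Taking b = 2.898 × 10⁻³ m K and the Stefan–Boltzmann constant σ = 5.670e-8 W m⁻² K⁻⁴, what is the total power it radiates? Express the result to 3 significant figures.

P ≈ 3.88×10³¹ W

Wien's law: T = b/λ_max = 2.898×10⁻³/1.501×10⁻⁷ = 19307.1 K.
Surface area A = 4πR² = 4π(1.98×10¹⁰ m)² = 4.92652×10²¹ m².
Then P = σAT⁴ = 5.670×10⁻⁸×4.92652×10²¹×(19307.1)⁴ = 3.88×10³¹ W.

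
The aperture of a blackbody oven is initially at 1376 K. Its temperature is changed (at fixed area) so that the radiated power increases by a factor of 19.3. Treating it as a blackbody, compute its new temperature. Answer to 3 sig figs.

T₂ ≈ 2.88×10³ K

P ∝ T⁴, so T₂/T₁ = (P₂/P₁)^(1/4) = (19.3)^(1/4) = 2.09599.
T₂ = 1376 × 2.09599 = 2.88×10³ K.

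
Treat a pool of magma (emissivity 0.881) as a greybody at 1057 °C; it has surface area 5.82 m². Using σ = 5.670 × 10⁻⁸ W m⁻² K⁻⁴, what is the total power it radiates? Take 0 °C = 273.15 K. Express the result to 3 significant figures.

P ≈ 9.10×10⁵ W

T = 1057 °C + 273.15 = 1330.15 K.
Area A = 5.82 m².
P = εσAT⁴ = 0.881 × 5.670×10⁻⁸ × 5.82 × (1330.15)⁴ = 9.10×10⁵ W.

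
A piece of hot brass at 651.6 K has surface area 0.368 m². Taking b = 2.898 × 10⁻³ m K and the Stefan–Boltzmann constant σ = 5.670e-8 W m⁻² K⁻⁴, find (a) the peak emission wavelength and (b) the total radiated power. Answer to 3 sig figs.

λ_max ≈ 4.45 μm; P ≈ 3.76×10³ W

(a) λ_max = b/T = 2.898×10⁻³/651.6 = 4.448×10⁻⁶ m = 4.45 μm.
Area A = 0.368 m².
(b) P = σAT⁴ = 5.670×10⁻⁸×0.368×(651.6)⁴ = 3.76×10³ W.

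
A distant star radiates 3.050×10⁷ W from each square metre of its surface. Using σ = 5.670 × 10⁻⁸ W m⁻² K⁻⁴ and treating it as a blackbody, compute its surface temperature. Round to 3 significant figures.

I = σT⁴, so T = (I/σ)^(1/4) = (3.050×10⁷/(5.670×10⁻⁸))^(1/4) = 4.82×10³ K.

T ≈ 4.82×10³ K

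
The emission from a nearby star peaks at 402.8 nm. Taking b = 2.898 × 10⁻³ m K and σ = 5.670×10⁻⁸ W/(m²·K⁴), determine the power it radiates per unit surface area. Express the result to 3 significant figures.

Wien's law: T = b/λ_max = 2.898×10⁻³/4.028×10⁻⁷ = 7194.64 K.
Then I = σT⁴ = 5.670×10⁻⁸×(7194.64)⁴ = 1.52×10⁸ W/m².

I ≈ 1.52×10⁸ W/m²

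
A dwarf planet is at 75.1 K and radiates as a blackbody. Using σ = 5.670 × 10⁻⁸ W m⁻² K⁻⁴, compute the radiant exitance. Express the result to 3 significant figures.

I ≈ 1.80 W/m²

Stefan–Boltzmann: I = σT⁴ = 5.670×10⁻⁸ × (75.1)⁴ = 1.80 W/m².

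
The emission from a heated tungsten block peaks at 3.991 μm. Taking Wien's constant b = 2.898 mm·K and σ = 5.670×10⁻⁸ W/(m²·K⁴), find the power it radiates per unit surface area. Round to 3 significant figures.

I ≈ 1.58×10⁴ W/m²

Wien's law: T = b/λ_max = 2.898×10⁻³/3.991×10⁻⁶ = 726.134 K.
Then I = σT⁴ = 5.670×10⁻⁸×(726.134)⁴ = 1.58×10⁴ W/m².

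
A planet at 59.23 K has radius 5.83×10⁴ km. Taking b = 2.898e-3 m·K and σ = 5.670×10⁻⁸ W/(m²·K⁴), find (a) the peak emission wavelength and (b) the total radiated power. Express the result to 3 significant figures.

(a) λ_max = b/T = 2.898×10⁻³/59.23 = 4.893×10⁻⁵ m = 48.9 μm.
Surface area A = 4πR² = 4π(5.83×10⁷ m)² = 4.27117×10¹⁶ m².
(b) P = σAT⁴ = 5.670×10⁻⁸×4.27117×10¹⁶×(59.23)⁴ = 2.98×10¹⁶ W.

λ_max ≈ 48.9 μm; P ≈ 2.98×10¹⁶ W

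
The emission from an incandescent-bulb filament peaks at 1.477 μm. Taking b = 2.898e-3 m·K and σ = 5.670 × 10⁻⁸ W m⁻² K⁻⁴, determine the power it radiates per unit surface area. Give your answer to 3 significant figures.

I ≈ 8.40×10⁵ W/m²

Wien's law: T = b/λ_max = 2.898×10⁻³/1.477×10⁻⁶ = 1962.09 K.
Then I = σT⁴ = 5.670×10⁻⁸×(1962.09)⁴ = 8.40×10⁵ W/m².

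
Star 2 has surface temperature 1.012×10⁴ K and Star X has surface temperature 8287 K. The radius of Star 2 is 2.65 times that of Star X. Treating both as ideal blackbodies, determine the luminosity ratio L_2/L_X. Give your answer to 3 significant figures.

L_2/L_X ≈ 15.6

L ∝ R²T⁴, so L_2/L_X = (R_2/R_X)²(T_2/T_X)⁴ = (2.65)² × (1.012×10⁴/8287)⁴ = 7.0225 × 2.22399 = 15.6.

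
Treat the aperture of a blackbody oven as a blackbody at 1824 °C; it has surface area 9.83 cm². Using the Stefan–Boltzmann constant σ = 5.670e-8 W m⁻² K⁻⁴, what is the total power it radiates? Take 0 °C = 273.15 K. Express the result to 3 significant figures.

P ≈ 1.08×10³ W

T = 1824 °C + 273.15 = 2097.15 K.
Area A = 9.83 cm² = 9.83×10⁻⁴ m².
P = σAT⁴ = 5.670×10⁻⁸ × 9.83×10⁻⁴ × (2097.15)⁴ = 1.08×10³ W.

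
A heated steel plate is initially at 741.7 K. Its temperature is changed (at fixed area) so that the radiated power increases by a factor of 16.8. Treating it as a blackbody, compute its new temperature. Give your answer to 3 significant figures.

P ∝ T⁴, so T₂/T₁ = (P₂/P₁)^(1/4) = (16.8)^(1/4) = 2.02454.
T₂ = 741.7 × 2.02454 = 1.50×10³ K.

T₂ ≈ 1.50×10³ K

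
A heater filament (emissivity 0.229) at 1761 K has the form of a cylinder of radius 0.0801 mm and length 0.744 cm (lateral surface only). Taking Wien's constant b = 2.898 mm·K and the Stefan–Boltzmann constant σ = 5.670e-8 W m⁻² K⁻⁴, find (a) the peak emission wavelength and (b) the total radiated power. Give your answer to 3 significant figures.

(a) λ_max = b/T = 2.898×10⁻³/1761 = 1.646×10⁻⁶ m = 1.65×10³ nm.
Lateral area A = 2πrL = 2π×8.01×10⁻⁵×7.44×10⁻³ = 3.74443×10⁻⁶ m².
(b) P = εσAT⁴ = 0.229×5.670×10⁻⁸×3.74443×10⁻⁶×(1761)⁴ = 0.468 W.

λ_max ≈ 1.65×10³ nm; P ≈ 0.468 W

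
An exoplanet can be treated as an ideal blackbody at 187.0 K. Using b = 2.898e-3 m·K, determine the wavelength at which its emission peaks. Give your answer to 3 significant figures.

Wien's displacement law: λ_max = b/T = (2.898×10⁻³ m·K)/(187.0 K) = 1.550×10⁻⁵ m.
That is 15.5 μm, in the infrared range.

λ_max ≈ 15.5 μm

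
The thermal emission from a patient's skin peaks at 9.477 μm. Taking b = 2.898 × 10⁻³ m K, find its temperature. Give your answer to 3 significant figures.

T ≈ 306 K

Wien's law gives T = b/λ_max = (2.898×10⁻³ m·K)/(9.477×10⁻⁶ m) = 306 K.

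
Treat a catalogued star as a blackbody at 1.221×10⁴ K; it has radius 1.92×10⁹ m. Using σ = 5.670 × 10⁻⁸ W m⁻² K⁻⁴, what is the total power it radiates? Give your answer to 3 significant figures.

P ≈ 5.84×10²⁸ W

Surface area A = 4πR² = 4π(1.92×10⁹ m)² = 4.63247×10¹⁹ m².
P = σAT⁴ = 5.670×10⁻⁸ × 4.63247×10¹⁹ × (1.221×10⁴)⁴ = 5.84×10²⁸ W.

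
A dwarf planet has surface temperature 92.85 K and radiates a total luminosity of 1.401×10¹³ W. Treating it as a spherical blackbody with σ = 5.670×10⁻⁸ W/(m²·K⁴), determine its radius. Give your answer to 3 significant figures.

R ≈ 5.14×10⁵ m

L = 4πR²σT⁴ ⇒ R = √(L/(4πσT⁴)).
σT⁴ = 4.21416 W/m², so R = √(1.401×10¹³/(4π×4.21416)) = 5.14×10⁵ m.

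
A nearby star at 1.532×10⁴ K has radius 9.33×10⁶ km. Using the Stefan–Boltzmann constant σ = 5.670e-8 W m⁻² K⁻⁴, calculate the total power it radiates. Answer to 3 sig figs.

P ≈ 3.42×10³⁰ W

Surface area A = 4πR² = 4π(9.33×10⁹ m)² = 1.09389×10²¹ m².
P = σAT⁴ = 5.670×10⁻⁸ × 1.09389×10²¹ × (1.532×10⁴)⁴ = 3.42×10³⁰ W.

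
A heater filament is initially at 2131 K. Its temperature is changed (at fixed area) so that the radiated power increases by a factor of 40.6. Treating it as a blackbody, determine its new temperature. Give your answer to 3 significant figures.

T₂ ≈ 5.38×10³ K

P ∝ T⁴, so T₂/T₁ = (P₂/P₁)^(1/4) = (40.6)^(1/4) = 2.52425.
T₂ = 2131 × 2.52425 = 5.38×10³ K.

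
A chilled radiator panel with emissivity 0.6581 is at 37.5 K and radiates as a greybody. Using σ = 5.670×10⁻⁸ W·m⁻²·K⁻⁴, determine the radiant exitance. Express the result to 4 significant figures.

Stefan–Boltzmann: I = εσT⁴ = 0.6581 × 5.670×10⁻⁸ × (37.5)⁴ = 0.07379 W/m².

I ≈ 0.07379 W/m²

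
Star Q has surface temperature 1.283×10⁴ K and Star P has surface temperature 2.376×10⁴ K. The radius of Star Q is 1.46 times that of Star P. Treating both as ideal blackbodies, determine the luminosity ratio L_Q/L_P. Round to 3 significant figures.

L ∝ R²T⁴, so L_Q/L_P = (R_Q/R_P)²(T_Q/T_P)⁴ = (1.46)² × (1.283×10⁴/2.376×10⁴)⁴ = 2.1316 × 0.0850200 = 0.181.

L_Q/L_P ≈ 0.181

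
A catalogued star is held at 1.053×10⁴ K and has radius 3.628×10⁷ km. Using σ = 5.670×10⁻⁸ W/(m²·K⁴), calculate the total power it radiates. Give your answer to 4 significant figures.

P ≈ 1.153×10³¹ W

Surface area A = 4πR² = 4π(3.628×10¹⁰ m)² = 1.65403×10²² m².
P = σAT⁴ = 5.670×10⁻⁸ × 1.65403×10²² × (1.053×10⁴)⁴ = 1.153×10³¹ W.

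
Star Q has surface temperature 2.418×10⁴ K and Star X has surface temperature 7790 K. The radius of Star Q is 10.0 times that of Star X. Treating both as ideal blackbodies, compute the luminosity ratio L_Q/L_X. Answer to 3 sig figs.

L_Q/L_X ≈ 9.28×10³

L ∝ R²T⁴, so L_Q/L_X = (R_Q/R_X)²(T_Q/T_X)⁴ = (10.0)² × (2.418×10⁴/7790)⁴ = 100 × 92.8272 = 9.28×10³.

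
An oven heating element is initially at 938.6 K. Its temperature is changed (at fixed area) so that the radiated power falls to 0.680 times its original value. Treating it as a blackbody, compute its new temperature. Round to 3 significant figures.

T₂ ≈ 852 K

P ∝ T⁴, so T₂/T₁ = (P₂/P₁)^(1/4) = (0.680)^(1/4) = 0.908087.
T₂ = 938.6 × 0.908087 = 852 K.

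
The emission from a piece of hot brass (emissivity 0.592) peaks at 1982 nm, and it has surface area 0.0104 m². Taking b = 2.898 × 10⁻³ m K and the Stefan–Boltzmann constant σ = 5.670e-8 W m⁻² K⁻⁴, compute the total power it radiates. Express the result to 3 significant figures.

P ≈ 1.60×10³ W

Wien's law: T = b/λ_max = 2.898×10⁻³/1.982×10⁻⁶ = 1462.16 K.
Area A = 0.0104 m².
Then P = εσAT⁴ = 0.592×5.670×10⁻⁸×0.0104×(1462.16)⁴ = 1.60×10³ W.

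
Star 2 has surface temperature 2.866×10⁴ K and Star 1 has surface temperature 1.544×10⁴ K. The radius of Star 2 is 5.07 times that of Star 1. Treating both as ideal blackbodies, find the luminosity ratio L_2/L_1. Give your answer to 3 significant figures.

L ∝ R²T⁴, so L_2/L_1 = (R_2/R_1)²(T_2/T_1)⁴ = (5.07)² × (2.866×10⁴/1.544×10⁴)⁴ = 25.7049 × 11.8718 = 305.

L_2/L_1 ≈ 305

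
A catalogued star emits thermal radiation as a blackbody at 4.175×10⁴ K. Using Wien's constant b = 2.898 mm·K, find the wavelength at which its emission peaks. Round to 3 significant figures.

Wien's displacement law: λ_max = b/T = (2.898×10⁻³ m·K)/(4.175×10⁴ K) = 6.941×10⁻⁸ m.
That is 69.4 nm, in the ultraviolet range.

λ_max ≈ 69.4 nm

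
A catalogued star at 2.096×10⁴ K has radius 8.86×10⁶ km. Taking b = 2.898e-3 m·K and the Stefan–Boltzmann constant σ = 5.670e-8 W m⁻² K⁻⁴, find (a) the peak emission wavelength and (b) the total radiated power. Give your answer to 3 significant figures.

(a) λ_max = b/T = 2.898×10⁻³/2.096×10⁴ = 1.383×10⁻⁷ m = 138 nm.
Surface area A = 4πR² = 4π(8.86×10⁹ m)² = 9.86455×10²⁰ m².
(b) P = σAT⁴ = 5.670×10⁻⁸×9.86455×10²⁰×(2.096×10⁴)⁴ = 1.08×10³¹ W.

λ_max ≈ 138 nm; P ≈ 1.08×10³¹ W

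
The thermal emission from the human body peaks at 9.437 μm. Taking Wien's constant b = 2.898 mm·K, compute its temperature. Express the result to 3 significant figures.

T ≈ 307 K

Wien's law gives T = b/λ_max = (2.898×10⁻³ m·K)/(9.437×10⁻⁶ m) = 307 K.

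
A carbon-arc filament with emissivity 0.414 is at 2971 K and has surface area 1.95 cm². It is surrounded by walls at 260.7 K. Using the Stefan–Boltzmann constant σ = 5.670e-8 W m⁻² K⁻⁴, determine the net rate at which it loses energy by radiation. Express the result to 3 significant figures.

Area A = 1.95 cm² = 1.95×10⁻⁴ m².
Net radiated power P_net = εσA(T⁴ − T₀⁴) = 0.414×5.670×10⁻⁸×1.95×10⁻⁴×(2971⁴ − 260.7⁴).
T⁴ − T₀⁴ = 7.79131×10¹³ − 4.61917×10⁹ = 7.79085×10¹³ K⁴, so P_net = 357 W.

Net loss ≈ 357 W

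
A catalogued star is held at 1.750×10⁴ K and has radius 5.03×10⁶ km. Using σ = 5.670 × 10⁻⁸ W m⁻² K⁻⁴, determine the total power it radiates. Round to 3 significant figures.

Surface area A = 4πR² = 4π(5.03×10⁹ m)² = 3.17940×10²⁰ m².
P = σAT⁴ = 5.670×10⁻⁸ × 3.17940×10²⁰ × (1.750×10⁴)⁴ = 1.69×10³⁰ W.

P ≈ 1.69×10³⁰ W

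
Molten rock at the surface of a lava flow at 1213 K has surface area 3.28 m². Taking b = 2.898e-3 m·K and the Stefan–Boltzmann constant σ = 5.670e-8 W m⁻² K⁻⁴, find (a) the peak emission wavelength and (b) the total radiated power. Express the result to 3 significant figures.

(a) λ_max = b/T = 2.898×10⁻³/1213 = 2.389×10⁻⁶ m = 2.39×10³ nm.
Area A = 3.28 m².
(b) P = σAT⁴ = 5.670×10⁻⁸×3.28×(1213)⁴ = 4.03×10⁵ W.

λ_max ≈ 2.39×10³ nm; P ≈ 4.03×10⁵ W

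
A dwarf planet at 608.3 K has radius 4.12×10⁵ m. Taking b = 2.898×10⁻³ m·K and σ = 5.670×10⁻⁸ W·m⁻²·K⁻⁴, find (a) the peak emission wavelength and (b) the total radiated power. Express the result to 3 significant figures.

λ_max ≈ 4.76 μm; P ≈ 1.66×10¹⁶ W

(a) λ_max = b/T = 2.898×10⁻³/608.3 = 4.764×10⁻⁶ m = 4.76 μm.
Surface area A = 4πR² = 4π(4.12×10⁵ m)² = 2.13307×10¹² m².
(b) P = σAT⁴ = 5.670×10⁻⁸×2.13307×10¹²×(608.3)⁴ = 1.66×10¹⁶ W.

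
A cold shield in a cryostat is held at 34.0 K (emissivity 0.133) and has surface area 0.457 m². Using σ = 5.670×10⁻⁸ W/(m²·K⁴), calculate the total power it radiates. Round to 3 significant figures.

Area A = 0.457 m².
P = εσAT⁴ = 0.133 × 5.670×10⁻⁸ × 0.457 × (34.0)⁴ = 4.61×10⁻³ W.

P ≈ 4.61×10⁻³ W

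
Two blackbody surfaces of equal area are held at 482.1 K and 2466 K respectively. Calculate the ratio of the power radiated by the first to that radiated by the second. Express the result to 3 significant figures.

P₁/P₂ ≈ 1.46×10⁻³

With equal areas, P₁/P₂ = (T₁/T₂)⁴ = (482.1/2466)⁴ = 1.46×10⁻³.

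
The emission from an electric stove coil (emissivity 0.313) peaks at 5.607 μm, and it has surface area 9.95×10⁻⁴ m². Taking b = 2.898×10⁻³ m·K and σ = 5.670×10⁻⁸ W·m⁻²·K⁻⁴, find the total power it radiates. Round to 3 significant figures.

P ≈ 1.26 W

Wien's law: T = b/λ_max = 2.898×10⁻³/5.607×10⁻⁶ = 516.854 K.
Area A = 9.95×10⁻⁴ m².
Then P = εσAT⁴ = 0.313×5.670×10⁻⁸×9.95×10⁻⁴×(516.854)⁴ = 1.26 W.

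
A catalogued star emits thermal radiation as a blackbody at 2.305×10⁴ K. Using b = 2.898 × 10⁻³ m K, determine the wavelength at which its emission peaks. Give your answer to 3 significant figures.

λ_max ≈ 126 nm

Wien's displacement law: λ_max = b/T = (2.898×10⁻³ m·K)/(2.305×10⁴ K) = 1.257×10⁻⁷ m.
That is 126 nm, in the ultraviolet range.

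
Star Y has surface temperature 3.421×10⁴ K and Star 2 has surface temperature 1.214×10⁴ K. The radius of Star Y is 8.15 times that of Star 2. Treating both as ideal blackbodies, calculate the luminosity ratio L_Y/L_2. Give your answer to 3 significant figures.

L_Y/L_2 ≈ 4.19×10³

L ∝ R²T⁴, so L_Y/L_2 = (R_Y/R_2)²(T_Y/T_2)⁴ = (8.15)² × (3.421×10⁴/1.214×10⁴)⁴ = 66.4225 × 63.0576 = 4.19×10³.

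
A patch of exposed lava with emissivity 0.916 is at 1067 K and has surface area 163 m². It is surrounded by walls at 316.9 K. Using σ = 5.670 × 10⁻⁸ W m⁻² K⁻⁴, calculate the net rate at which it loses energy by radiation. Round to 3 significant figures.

Area A = 163 m².
Net radiated power P_net = εσA(T⁴ − T₀⁴) = 0.916×5.670×10⁻⁸×163×(1067⁴ − 316.9⁴).
T⁴ − T₀⁴ = 1.29616×10¹² − 1.00853×10¹⁰ = 1.28607×10¹² K⁴, so P_net = 1.09×10⁷ W.

Net loss ≈ 1.09×10⁷ W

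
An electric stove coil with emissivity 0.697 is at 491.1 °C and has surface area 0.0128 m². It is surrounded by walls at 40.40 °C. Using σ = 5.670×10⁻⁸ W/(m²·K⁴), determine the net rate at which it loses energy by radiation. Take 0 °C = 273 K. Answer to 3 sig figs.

Net loss ≈ 168 W

T = 491.1 °C + 273 = 764.1 K.
Surroundings: T = 40.40 °C + 273 = 313.40 K.
Area A = 0.0128 m².
Net radiated power P_net = εσA(T⁴ − T₀⁴) = 0.697×5.670×10⁻⁸×0.0128×(764.1⁴ − 313.40⁴).
T⁴ − T₀⁴ = 3.40879×10¹¹ − 9.64708×10⁹ = 3.31232×10¹¹ K⁴, so P_net = 168 W.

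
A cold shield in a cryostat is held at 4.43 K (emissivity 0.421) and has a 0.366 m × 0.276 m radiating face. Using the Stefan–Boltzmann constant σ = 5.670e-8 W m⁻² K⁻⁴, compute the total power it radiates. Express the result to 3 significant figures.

Area A = 0.366 × 0.276 = 0.101016 m².
P = εσAT⁴ = 0.421 × 5.670×10⁻⁸ × 0.101016 × (4.43)⁴ = 9.29×10⁻⁷ W.

P ≈ 9.29×10⁻⁷ W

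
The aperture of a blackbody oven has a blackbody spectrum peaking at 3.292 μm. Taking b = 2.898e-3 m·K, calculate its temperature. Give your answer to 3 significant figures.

T ≈ 880 K

Wien's law gives T = b/λ_max = (2.898×10⁻³ m·K)/(3.292×10⁻⁶ m) = 880 K.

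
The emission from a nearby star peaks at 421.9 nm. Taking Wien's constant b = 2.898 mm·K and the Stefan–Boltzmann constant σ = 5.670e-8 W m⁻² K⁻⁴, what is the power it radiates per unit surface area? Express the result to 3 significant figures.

I ≈ 1.26×10⁸ W/m²

Wien's law: T = b/λ_max = 2.898×10⁻³/4.219×10⁻⁷ = 6868.93 K.
Then I = σT⁴ = 5.670×10⁻⁸×(6868.93)⁴ = 1.26×10⁸ W/m².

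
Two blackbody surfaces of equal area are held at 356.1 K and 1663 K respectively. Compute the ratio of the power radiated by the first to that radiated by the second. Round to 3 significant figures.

P₁/P₂ ≈ 2.10×10⁻³

With equal areas, P₁/P₂ = (T₁/T₂)⁴ = (356.1/1663)⁴ = 2.10×10⁻³.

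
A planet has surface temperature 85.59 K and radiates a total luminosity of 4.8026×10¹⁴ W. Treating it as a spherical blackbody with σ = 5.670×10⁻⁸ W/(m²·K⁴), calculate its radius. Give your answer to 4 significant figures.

R ≈ 3.544×10⁶ m

L = 4πR²σT⁴ ⇒ R = √(L/(4πσT⁴)).
σT⁴ = 3.04281 W/m², so R = √(4.8026×10¹⁴/(4π×3.04281)) = 3.544×10⁶ m.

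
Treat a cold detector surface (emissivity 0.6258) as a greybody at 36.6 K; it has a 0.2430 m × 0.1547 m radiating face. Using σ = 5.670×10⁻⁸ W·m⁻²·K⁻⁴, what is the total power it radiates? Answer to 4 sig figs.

P ≈ 2.394×10⁻³ W

Area A = 0.2430 × 0.1547 = 0.0375921 m².
P = εσAT⁴ = 0.6258 × 5.670×10⁻⁸ × 0.0375921 × (36.6)⁴ = 2.394×10⁻³ W.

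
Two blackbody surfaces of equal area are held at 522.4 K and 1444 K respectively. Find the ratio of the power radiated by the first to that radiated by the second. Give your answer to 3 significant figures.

With equal areas, P₁/P₂ = (T₁/T₂)⁴ = (522.4/1444)⁴ = 0.0171.

P₁/P₂ ≈ 0.0171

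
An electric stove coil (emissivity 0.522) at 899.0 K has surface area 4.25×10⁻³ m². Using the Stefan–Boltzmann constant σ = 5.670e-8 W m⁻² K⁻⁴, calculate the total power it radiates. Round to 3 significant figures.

Area A = 4.25×10⁻³ m².
P = εσAT⁴ = 0.522 × 5.670×10⁻⁸ × 4.25×10⁻³ × (899.0)⁴ = 82.2 W.

P ≈ 82.2 W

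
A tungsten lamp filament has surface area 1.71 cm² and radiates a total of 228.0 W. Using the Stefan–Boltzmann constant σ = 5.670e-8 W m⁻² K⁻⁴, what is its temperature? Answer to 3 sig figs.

T ≈ 2.20×10³ K

Area A = 1.71 cm² = 1.71×10⁻⁴ m².
P = σAT⁴ ⇒ T = (P/(σA))^(1/4) = (228.0/(5.670×10⁻⁸×1.71×10⁻⁴))^(1/4) = 2.20×10³ K.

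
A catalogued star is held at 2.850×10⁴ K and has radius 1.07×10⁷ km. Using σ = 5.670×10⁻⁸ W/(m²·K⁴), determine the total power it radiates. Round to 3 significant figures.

P ≈ 5.38×10³¹ W

Surface area A = 4πR² = 4π(1.07×10¹⁰ m)² = 1.43872×10²¹ m².
P = σAT⁴ = 5.670×10⁻⁸ × 1.43872×10²¹ × (2.850×10⁴)⁴ = 5.38×10³¹ W.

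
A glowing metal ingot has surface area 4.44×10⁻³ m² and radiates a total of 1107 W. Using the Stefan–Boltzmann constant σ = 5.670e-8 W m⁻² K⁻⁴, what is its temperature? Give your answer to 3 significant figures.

T ≈ 1.45×10³ K

Area A = 4.44×10⁻³ m².
P = σAT⁴ ⇒ T = (P/(σA))^(1/4) = (1107/(5.670×10⁻⁸×4.44×10⁻³))^(1/4) = 1.45×10³ K.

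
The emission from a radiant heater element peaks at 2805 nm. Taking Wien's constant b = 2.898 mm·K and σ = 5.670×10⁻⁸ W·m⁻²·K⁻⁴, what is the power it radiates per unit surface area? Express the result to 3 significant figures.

Wien's law: T = b/λ_max = 2.898×10⁻³/2.805×10⁻⁶ = 1033.16 K.
Then I = σT⁴ = 5.670×10⁻⁸×(1033.16)⁴ = 6.46×10⁴ W/m².

I ≈ 6.46×10⁴ W/m²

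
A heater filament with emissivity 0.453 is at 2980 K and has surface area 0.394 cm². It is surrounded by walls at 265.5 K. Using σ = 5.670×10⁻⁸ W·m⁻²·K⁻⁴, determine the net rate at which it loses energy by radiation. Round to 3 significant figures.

Net loss ≈ 79.8 W

Area A = 0.394 cm² = 3.94×10⁻⁵ m².
Net radiated power P_net = εσA(T⁴ − T₀⁴) = 0.453×5.670×10⁻⁸×3.94×10⁻⁵×(2980⁴ − 265.5⁴).
T⁴ − T₀⁴ = 7.88615×10¹³ − 4.96888×10⁹ = 7.88565×10¹³ K⁴, so P_net = 79.8 W.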